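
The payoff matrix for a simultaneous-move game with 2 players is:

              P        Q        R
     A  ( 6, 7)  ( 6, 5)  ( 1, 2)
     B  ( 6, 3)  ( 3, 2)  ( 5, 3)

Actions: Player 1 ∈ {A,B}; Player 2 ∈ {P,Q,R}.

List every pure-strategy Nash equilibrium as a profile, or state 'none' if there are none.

PSNE = {(A,P), (B,P), (B,R)}

(A,P): NE
(A,Q): not NE [P2→P gives 7>5]
(A,R): not NE [P1→B gives 5>1; P2→P gives 7>2]
(B,P): NE
(B,Q): not NE [P1→A gives 6>3; P2→R gives 3>2]
(B,R): NE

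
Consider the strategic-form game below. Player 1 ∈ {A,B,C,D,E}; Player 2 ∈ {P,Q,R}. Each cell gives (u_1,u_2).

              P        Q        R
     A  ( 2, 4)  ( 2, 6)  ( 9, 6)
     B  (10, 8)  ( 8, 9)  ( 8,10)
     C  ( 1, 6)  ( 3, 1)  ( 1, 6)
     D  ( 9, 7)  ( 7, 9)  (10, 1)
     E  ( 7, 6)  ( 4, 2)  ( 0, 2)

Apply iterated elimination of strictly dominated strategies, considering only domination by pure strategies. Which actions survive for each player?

Survivors P1:{B,D} P2:{Q,R}

P1 drop A (D beats it: P:9>2 Q:7>2 R:10>9)
P1 drop C (B beats it: P:10>1 Q:8>3 R:8>1)
P1 drop E (B beats it: P:10>7 Q:8>4 R:8>0)
P2 drop P (Q beats it: B:9>8 D:9>7)
P1→{B,D} P2→{Q,R}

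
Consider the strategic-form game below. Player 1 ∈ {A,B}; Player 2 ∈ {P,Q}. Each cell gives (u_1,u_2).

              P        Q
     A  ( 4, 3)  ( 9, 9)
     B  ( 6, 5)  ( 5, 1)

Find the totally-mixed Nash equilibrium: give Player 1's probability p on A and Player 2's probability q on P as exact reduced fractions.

P1 indiff ⇒ q·4+(1-q)·9 = q·6+(1-q)·5 ⇒ q(-2) = (1-q)(-4) ⇒ q = 2/3
P2 indiff ⇒ p·3+(1-p)·5 = p·9+(1-p)·1 ⇒ p(-6) = (1-p)(-4) ⇒ p = 2/5

P1 mixes 2/5 on A; P2 mixes 2/3 on P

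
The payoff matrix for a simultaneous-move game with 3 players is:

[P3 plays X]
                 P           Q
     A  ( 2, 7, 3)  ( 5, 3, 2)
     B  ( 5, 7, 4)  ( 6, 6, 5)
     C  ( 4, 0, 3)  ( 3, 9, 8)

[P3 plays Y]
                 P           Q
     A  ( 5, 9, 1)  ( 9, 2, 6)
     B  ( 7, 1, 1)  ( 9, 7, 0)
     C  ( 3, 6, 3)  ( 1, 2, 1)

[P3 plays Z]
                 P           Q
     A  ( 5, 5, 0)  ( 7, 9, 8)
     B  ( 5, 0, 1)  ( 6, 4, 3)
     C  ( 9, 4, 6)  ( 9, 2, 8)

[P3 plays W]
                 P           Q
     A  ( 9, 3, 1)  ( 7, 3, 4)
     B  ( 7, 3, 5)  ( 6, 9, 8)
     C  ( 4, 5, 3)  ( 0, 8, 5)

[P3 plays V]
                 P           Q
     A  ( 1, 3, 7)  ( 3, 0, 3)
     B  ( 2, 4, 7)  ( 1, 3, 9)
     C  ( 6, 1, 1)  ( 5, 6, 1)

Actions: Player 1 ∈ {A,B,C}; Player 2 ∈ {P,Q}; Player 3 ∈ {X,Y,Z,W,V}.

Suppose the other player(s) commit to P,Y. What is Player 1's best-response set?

u_1(A vs P,Y) = 5
u_1(B vs P,Y) = 7
u_1(C vs P,Y) = 3
max payoff 7 at {B}

P1 best: {B}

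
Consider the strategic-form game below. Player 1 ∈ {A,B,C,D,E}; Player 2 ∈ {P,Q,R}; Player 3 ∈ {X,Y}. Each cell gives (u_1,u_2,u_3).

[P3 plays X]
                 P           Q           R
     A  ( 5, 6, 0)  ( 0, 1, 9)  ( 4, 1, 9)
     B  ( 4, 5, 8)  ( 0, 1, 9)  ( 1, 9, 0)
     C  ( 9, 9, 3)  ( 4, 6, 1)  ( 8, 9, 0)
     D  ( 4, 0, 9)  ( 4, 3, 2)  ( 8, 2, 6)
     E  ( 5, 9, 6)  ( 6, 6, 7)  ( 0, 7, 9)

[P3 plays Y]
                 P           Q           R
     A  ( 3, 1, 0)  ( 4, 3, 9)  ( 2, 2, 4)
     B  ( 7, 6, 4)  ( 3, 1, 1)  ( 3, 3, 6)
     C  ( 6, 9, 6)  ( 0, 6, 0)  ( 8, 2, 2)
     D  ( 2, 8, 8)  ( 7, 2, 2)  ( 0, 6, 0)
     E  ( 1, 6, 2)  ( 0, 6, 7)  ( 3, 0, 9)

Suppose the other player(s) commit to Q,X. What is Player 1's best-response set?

u_1(A vs Q,X) = 0
u_1(B vs Q,X) = 0
u_1(C vs Q,X) = 4
u_1(D vs Q,X) = 4
u_1(E vs Q,X) = 6
max payoff 6 at {E}

P1 best: {E}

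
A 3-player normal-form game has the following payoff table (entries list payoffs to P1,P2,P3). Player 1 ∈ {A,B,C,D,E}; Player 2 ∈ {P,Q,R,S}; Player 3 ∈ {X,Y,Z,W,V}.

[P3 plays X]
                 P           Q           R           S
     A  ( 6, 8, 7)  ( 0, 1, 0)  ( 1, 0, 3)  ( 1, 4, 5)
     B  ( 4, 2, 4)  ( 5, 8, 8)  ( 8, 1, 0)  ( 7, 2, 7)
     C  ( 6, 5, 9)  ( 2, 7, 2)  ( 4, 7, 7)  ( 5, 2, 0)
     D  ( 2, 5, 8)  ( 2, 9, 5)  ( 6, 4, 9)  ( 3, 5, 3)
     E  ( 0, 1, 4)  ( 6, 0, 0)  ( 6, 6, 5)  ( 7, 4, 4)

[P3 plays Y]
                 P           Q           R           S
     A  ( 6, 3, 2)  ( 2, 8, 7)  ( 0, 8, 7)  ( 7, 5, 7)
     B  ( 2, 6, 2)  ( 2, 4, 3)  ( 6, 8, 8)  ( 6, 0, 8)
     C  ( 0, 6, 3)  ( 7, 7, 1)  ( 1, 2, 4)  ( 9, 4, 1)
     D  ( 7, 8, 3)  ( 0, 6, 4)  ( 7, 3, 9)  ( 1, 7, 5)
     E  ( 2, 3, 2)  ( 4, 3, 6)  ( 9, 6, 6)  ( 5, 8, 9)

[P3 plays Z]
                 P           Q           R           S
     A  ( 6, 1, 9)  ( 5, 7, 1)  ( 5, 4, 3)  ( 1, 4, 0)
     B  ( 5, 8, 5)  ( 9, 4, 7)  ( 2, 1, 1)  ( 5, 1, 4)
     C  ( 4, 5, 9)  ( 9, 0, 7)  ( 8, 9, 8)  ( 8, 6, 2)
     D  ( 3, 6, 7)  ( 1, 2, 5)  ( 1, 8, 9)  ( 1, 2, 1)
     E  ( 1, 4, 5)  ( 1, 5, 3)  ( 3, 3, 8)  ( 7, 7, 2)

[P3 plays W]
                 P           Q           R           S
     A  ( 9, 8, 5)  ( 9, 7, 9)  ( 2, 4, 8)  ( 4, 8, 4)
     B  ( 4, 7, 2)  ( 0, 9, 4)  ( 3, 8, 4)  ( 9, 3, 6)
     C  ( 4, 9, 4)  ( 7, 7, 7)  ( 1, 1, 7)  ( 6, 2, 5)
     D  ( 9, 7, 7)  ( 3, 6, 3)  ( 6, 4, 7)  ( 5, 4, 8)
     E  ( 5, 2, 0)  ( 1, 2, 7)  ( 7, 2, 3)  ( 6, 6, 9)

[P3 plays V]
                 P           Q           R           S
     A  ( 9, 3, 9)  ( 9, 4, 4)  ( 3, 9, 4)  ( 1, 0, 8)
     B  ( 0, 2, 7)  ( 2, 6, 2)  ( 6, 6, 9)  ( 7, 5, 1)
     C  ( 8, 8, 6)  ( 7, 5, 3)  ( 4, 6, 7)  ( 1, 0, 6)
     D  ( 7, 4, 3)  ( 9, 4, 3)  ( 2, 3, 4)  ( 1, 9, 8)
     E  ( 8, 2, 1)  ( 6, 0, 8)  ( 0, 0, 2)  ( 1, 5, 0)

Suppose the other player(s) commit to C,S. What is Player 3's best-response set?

u_3(X vs C,S) = 0
u_3(Y vs C,S) = 1
u_3(Z vs C,S) = 2
u_3(W vs C,S) = 5
u_3(V vs C,S) = 6
max payoff 6 at {V}

P3 best: {V}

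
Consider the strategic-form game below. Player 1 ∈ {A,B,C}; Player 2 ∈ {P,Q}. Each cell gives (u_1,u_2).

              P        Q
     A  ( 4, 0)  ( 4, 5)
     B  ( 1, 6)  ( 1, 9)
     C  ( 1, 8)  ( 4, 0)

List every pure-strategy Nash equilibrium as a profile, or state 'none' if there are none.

(A,P): not NE [P2→Q gives 5>0]
(A,Q): NE
(B,P): not NE [P1→A gives 4>1; P2→Q gives 9>6]
(B,Q): not NE [P1→C gives 4>1]
(C,P): not NE [P1→A gives 4>1]
(C,Q): not NE [P2→P gives 8>0]

Nash profiles: (A,Q)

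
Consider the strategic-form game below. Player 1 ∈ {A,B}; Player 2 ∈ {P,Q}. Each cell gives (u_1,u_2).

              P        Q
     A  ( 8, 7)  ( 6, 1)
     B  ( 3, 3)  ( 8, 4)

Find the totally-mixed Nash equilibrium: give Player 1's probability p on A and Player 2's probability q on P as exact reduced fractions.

P1 mixes 1/7 on A; P2 mixes 2/7 on P

P1 indiff ⇒ q·8+(1-q)·6 = q·3+(1-q)·8 ⇒ q(5) = (1-q)(2) ⇒ q = 2/7
P2 indiff ⇒ p·7+(1-p)·3 = p·1+(1-p)·4 ⇒ p(6) = (1-p)(1) ⇒ p = 1/7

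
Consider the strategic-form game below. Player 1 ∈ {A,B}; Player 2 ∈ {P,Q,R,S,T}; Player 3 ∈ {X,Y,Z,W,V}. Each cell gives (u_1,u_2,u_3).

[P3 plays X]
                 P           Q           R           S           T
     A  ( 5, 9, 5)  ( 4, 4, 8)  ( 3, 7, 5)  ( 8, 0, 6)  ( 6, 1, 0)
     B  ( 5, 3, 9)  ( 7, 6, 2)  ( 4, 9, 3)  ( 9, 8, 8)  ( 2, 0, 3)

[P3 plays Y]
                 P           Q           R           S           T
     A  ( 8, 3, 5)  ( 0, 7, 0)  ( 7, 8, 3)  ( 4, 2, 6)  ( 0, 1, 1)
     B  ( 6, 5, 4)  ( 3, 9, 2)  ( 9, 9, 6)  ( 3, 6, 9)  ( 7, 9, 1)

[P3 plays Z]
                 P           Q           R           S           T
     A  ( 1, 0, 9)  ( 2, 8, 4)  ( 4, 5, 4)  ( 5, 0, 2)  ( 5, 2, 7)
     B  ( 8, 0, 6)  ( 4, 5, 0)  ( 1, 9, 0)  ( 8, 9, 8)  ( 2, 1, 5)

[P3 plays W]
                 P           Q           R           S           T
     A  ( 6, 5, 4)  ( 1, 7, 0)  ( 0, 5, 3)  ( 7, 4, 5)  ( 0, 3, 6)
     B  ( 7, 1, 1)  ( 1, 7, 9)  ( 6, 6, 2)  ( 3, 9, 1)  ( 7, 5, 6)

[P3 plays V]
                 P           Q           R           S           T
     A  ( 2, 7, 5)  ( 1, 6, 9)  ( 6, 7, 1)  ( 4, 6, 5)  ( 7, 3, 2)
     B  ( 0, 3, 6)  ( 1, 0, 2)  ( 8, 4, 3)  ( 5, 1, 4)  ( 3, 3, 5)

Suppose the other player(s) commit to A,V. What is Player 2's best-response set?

P2 best: {P,R}

u_2(P vs A,V) = 7
u_2(Q vs A,V) = 6
u_2(R vs A,V) = 7
u_2(S vs A,V) = 6
u_2(T vs A,V) = 3
max payoff 7 at {P,R}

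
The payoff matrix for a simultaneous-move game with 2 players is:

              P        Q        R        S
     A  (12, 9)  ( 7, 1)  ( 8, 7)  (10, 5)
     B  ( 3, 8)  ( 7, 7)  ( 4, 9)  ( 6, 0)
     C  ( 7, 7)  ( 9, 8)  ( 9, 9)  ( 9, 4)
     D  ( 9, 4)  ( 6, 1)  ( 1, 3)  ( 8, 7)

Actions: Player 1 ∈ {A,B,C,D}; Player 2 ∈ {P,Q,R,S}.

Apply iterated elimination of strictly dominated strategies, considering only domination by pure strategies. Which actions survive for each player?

IESDS → P1:{A,C} P2:{P,R}

P1 drop B (C beats it: P:7>3 Q:9>7 R:9>4 S:9>6)
P1 drop D (A beats it: P:12>9 Q:7>6 R:8>1 S:10>8)
P2 drop Q (R beats it: A:7>1 C:9>8)
P2 drop S (P beats it: A:9>5 C:7>4)
P1→{A,C} P2→{P,R}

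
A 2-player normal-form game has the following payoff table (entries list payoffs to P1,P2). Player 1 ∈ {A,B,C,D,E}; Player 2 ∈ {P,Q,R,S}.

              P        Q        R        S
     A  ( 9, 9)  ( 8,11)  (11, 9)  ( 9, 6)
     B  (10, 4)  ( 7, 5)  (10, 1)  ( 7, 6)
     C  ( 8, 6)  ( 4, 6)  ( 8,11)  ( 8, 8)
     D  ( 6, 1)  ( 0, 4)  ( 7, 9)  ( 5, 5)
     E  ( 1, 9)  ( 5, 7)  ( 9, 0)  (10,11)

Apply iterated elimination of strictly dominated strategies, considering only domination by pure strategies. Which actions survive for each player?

IESDS → P1:{A,B,E} P2:{P,Q,S}

P1 drop C (A beats it: P:9>8 Q:8>4 R:11>8 S:9>8)
P1 drop D (A beats it: P:9>6 Q:8>0 R:11>7 S:9>5)
P2 drop R (Q beats it: A:11>9 B:5>1 E:7>0)
P1→{A,B,E} P2→{P,Q,S}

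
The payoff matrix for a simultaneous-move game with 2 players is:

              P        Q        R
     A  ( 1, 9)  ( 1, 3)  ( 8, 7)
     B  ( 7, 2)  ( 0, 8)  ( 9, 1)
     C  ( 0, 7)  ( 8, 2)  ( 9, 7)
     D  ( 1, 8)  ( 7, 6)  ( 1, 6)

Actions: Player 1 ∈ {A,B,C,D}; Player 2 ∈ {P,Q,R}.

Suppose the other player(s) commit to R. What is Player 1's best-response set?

u_1(A vs R) = 8
u_1(B vs R) = 9
u_1(C vs R) = 9
u_1(D vs R) = 1
max payoff 9 at {B,C}

argmax u_1 = {B,C}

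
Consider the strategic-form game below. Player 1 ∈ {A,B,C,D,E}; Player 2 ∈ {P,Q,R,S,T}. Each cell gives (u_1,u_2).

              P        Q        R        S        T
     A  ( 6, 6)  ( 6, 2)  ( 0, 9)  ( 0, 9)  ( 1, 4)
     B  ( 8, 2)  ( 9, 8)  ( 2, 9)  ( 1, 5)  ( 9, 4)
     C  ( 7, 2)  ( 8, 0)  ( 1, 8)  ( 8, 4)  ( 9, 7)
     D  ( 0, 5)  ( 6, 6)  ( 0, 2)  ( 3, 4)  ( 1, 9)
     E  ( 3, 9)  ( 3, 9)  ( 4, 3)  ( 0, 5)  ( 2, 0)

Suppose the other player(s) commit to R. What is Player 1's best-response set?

u_1(A vs R) = 0
u_1(B vs R) = 2
u_1(C vs R) = 1
u_1(D vs R) = 0
u_1(E vs R) = 4
max payoff 4 at {E}

BR_1 = {E}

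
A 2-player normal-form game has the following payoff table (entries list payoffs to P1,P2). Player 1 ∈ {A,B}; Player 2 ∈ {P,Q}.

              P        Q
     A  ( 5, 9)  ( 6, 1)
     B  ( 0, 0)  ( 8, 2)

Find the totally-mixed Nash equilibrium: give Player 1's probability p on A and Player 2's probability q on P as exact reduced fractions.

P1 indiff ⇒ q·5+(1-q)·6 = q·0+(1-q)·8 ⇒ q(5) = (1-q)(2) ⇒ q = 2/7
P2 indiff ⇒ p·9+(1-p)·0 = p·1+(1-p)·2 ⇒ p(8) = (1-p)(2) ⇒ p = 1/5

(p,q) = (1/5, 2/7)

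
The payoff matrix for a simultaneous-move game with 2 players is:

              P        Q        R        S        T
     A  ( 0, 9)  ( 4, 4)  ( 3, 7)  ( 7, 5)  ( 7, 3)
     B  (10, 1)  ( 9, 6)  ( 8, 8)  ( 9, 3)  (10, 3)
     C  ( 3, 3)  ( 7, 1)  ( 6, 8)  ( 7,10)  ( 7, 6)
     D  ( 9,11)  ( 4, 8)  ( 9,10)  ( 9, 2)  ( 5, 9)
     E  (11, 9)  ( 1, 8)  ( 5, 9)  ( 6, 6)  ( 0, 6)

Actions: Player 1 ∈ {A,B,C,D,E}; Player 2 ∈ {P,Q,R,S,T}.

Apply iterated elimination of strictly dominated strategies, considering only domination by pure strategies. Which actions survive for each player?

Survivors P1:{B,D,E} P2:{P,R}

P1 drop A (B beats it: P:10>0 Q:9>4 R:8>3 S:9>7 T:10>7)
P1 drop C (B beats it: P:10>3 Q:9>7 R:8>6 S:9>7 T:10>7)
P2 drop Q (R beats it: B:8>6 D:10>8 E:9>8)
P2 drop S (R beats it: B:8>3 D:10>2 E:9>6)
P2 drop T (R beats it: B:8>3 D:10>9 E:9>6)
P1→{B,D,E} P2→{P,R}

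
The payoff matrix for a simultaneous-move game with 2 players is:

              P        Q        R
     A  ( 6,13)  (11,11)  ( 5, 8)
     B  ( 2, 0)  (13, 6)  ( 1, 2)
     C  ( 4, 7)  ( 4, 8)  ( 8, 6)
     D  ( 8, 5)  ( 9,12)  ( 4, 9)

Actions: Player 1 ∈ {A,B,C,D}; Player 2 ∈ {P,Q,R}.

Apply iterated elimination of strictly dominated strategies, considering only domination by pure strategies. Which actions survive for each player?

Survivors P1:{A,B,D} P2:{P,Q}

P2 drop R (Q beats it: A:11>8 B:6>2 C:8>6 D:12>9)
P1 drop C (A beats it: P:6>4 Q:11>4)
P1→{A,B,D} P2→{P,Q}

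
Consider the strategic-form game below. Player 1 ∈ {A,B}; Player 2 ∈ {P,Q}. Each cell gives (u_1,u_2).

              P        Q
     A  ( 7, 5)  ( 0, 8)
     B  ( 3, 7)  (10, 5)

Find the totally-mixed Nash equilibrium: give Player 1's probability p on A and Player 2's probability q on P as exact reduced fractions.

p=2/5, q=5/7

P1 indiff ⇒ q·7+(1-q)·0 = q·3+(1-q)·10 ⇒ q(4) = (1-q)(10) ⇒ q = 5/7
P2 indiff ⇒ p·5+(1-p)·7 = p·8+(1-p)·5 ⇒ p(-3) = (1-p)(-2) ⇒ p = 2/5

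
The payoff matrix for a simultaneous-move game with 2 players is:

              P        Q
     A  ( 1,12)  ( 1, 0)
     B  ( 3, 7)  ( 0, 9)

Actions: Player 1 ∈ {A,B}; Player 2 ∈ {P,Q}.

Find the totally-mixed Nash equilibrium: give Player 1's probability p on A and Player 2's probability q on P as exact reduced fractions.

P1 indiff ⇒ q·1+(1-q)·1 = q·3+(1-q)·0 ⇒ q(-2) = (1-q)(-1) ⇒ q = 1/3
P2 indiff ⇒ p·12+(1-p)·7 = p·0+(1-p)·9 ⇒ p(12) = (1-p)(2) ⇒ p = 1/7

(p,q) = (1/7, 1/3)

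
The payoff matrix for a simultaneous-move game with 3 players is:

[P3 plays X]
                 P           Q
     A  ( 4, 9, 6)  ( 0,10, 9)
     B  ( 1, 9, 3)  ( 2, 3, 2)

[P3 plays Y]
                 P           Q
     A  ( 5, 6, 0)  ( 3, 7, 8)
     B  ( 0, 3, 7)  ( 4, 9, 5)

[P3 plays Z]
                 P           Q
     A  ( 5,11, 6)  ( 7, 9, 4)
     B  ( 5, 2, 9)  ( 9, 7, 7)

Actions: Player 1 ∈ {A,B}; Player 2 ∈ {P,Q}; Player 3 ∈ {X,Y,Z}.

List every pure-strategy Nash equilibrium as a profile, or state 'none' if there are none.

NE set: (A,P,Z), (B,Q,Z)

(A,P,X): not NE [P2→Q gives 10>9]
(A,P,Y): not NE [P2→Q gives 7>6; P3→Z gives 6>0]
(A,P,Z): NE
(A,Q,X): not NE [P1→B gives 2>0]
(A,Q,Y): not NE [P1→B gives 4>3; P3→X gives 9>8]
(A,Q,Z): not NE [P1→B gives 9>7; P2→P gives 11>9; P3→X gives 9>4]
(B,P,X): not NE [P1→A gives 4>1; P3→Z gives 9>3]
(B,P,Y): not NE [P1→A gives 5>0; P2→Q gives 9>3; P3→Z gives 9>7]
(B,P,Z): not NE [P2→Q gives 7>2]
(B,Q,X): not NE [P2→P gives 9>3; P3→Z gives 7>2]
(B,Q,Y): not NE [P3→Z gives 7>5]
(B,Q,Z): NE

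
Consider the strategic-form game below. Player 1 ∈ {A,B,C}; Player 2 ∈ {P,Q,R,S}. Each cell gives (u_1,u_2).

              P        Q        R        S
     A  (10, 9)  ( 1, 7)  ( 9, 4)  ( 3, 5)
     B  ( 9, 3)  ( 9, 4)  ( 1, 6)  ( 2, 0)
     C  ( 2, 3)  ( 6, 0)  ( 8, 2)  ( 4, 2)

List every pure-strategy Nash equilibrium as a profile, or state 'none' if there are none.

Nash profiles: (A,P)

(A,P): NE
(A,Q): not NE [P1→B gives 9>1; P2→P gives 9>7]
(A,R): not NE [P2→P gives 9>4]
(A,S): not NE [P1→C gives 4>3; P2→P gives 9>5]
(B,P): not NE [P1→A gives 10>9; P2→R gives 6>3]
(B,Q): not NE [P2→R gives 6>4]
(B,R): not NE [P1→A gives 9>1]
(B,S): not NE [P1→C gives 4>2; P2→R gives 6>0]
(C,P): not NE [P1→A gives 10>2]
(C,Q): not NE [P1→B gives 9>6; P2→P gives 3>0]
(C,R): not NE [P1→A gives 9>8; P2→P gives 3>2]
(C,S): not NE [P2→P gives 3>2]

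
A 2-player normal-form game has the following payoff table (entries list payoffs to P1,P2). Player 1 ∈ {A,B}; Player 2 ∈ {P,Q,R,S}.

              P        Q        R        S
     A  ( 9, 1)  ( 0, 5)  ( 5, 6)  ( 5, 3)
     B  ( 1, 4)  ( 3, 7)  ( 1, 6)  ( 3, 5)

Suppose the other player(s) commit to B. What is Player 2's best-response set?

u_2(P vs B) = 4
u_2(Q vs B) = 7
u_2(R vs B) = 6
u_2(S vs B) = 5
max payoff 7 at {Q}

BR_2 = {Q}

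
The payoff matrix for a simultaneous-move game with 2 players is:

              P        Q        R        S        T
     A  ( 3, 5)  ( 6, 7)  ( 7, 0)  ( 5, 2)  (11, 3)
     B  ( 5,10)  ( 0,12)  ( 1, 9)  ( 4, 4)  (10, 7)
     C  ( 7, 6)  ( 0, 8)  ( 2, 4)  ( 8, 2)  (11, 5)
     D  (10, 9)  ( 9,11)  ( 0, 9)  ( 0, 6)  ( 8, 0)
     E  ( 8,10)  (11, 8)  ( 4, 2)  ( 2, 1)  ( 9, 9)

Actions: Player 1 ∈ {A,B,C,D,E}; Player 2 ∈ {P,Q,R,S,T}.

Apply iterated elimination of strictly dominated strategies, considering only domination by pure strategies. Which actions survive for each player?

Remaining: P1:{D,E} P2:{P,Q}

P2 drop R (Q beats it: A:7>0 B:12>9 C:8>4 D:11>9 E:8>2)
P2 drop S (P beats it: A:5>2 B:10>4 C:6>2 D:9>6 E:10>1)
P2 drop T (P beats it: A:5>3 B:10>7 C:6>5 D:9>0 E:10>9)
P1 drop A (D beats it: P:10>3 Q:9>6)
P1 drop B (D beats it: P:10>5 Q:9>0)
P1 drop C (D beats it: P:10>7 Q:9>0)
P1→{D,E} P2→{P,Q}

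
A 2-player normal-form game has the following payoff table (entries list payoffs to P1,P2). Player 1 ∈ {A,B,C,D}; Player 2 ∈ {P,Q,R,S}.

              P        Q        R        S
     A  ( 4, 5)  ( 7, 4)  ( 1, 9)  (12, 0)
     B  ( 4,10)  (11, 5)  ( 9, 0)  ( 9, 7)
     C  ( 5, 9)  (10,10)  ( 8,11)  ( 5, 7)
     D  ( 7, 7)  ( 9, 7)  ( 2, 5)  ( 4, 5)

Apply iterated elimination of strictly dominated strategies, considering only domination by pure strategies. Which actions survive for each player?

P2 drop S (P beats it: A:5>0 B:10>7 C:9>7 D:7>5)
P1 drop A (C beats it: P:5>4 Q:10>7 R:8>1)
P1→{B,C,D} P2→{P,Q,R}

Survivors P1:{B,C,D} P2:{P,Q,R}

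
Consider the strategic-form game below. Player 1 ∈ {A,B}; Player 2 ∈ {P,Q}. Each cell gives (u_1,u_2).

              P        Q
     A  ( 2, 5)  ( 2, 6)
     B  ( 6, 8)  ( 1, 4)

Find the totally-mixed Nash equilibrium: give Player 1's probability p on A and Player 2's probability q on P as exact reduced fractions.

p=4/5, q=1/5

P1 indiff ⇒ q·2+(1-q)·2 = q·6+(1-q)·1 ⇒ q(-4) = (1-q)(-1) ⇒ q = 1/5
P2 indiff ⇒ p·5+(1-p)·8 = p·6+(1-p)·4 ⇒ p(-1) = (1-p)(-4) ⇒ p = 4/5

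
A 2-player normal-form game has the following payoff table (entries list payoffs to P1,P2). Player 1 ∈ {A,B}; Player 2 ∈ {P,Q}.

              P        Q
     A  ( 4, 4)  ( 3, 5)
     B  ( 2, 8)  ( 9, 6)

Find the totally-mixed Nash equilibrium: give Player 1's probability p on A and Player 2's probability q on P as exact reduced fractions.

P1 mixes 2/3 on A; P2 mixes 3/4 on P

P1 indiff ⇒ q·4+(1-q)·3 = q·2+(1-q)·9 ⇒ q(2) = (1-q)(6) ⇒ q = 3/4
P2 indiff ⇒ p·4+(1-p)·8 = p·5+(1-p)·6 ⇒ p(-1) = (1-p)(-2) ⇒ p = 2/3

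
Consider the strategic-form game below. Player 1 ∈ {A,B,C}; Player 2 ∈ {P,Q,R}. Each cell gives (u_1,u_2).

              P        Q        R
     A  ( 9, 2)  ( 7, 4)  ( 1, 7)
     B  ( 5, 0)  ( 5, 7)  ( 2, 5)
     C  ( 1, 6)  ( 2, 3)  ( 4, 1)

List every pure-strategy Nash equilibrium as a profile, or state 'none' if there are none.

(A,P): not NE [P2→R gives 7>2]
(A,Q): not NE [P2→R gives 7>4]
(A,R): not NE [P1→C gives 4>1]
(B,P): not NE [P1→A gives 9>5; P2→Q gives 7>0]
(B,Q): not NE [P1→A gives 7>5]
(B,R): not NE [P1→C gives 4>2; P2→Q gives 7>5]
(C,P): not NE [P1→A gives 9>1]
(C,Q): not NE [P1→A gives 7>2; P2→P gives 6>3]
(C,R): not NE [P2→P gives 6>1]

PSNE: ∅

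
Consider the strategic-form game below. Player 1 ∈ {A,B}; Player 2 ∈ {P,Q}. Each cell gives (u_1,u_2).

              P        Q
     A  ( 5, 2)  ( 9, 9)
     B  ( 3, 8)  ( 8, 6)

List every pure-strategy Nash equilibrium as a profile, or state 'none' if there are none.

PSNE = {(A,Q)}

(A,P): not NE [P2→Q gives 9>2]
(A,Q): NE
(B,P): not NE [P1→A gives 5>3]
(B,Q): not NE [P1→A gives 9>8; P2→P gives 8>6]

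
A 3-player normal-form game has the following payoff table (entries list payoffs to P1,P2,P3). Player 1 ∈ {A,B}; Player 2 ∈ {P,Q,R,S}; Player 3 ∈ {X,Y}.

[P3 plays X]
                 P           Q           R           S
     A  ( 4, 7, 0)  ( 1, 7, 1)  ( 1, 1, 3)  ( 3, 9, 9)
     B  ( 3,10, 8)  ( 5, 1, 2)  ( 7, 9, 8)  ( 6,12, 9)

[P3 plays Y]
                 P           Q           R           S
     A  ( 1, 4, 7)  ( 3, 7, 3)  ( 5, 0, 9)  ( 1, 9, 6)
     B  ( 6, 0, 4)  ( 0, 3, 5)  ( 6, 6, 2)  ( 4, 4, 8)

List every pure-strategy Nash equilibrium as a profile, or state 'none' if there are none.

(A,P,X): not NE [P2→S gives 9>7; P3→Y gives 7>0]
(A,P,Y): not NE [P1→B gives 6>1; P2→S gives 9>4]
(A,Q,X): not NE [P1→B gives 5>1; P2→S gives 9>7; P3→Y gives 3>1]
(A,Q,Y): not NE [P2→S gives 9>7]
(A,R,X): not NE [P1→B gives 7>1; P2→S gives 9>1; P3→Y gives 9>3]
(A,R,Y): not NE [P1→B gives 6>5; P2→S gives 9>0]
(A,S,X): not NE [P1→B gives 6>3]
(A,S,Y): not NE [P1→B gives 4>1; P3→X gives 9>6]
(B,P,X): not NE [P1→A gives 4>3; P2→S gives 12>10]
(B,P,Y): not NE [P2→R gives 6>0; P3→X gives 8>4]
(B,Q,X): not NE [P2→S gives 12>1; P3→Y gives 5>2]
(B,Q,Y): not NE [P1→A gives 3>0; P2→R gives 6>3]
(B,R,X): not NE [P2→S gives 12>9]
(B,R,Y): not NE [P3→X gives 8>2]
(B,S,X): NE
(B,S,Y): not NE [P2→R gives 6>4; P3→X gives 9>8]

PSNE = {(B,S,X)}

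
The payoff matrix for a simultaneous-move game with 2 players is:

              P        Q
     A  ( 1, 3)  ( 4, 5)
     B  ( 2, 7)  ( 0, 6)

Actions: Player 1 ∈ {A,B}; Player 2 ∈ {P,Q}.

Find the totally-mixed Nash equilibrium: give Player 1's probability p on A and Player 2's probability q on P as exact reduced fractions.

P1 mixes 1/3 on A; P2 mixes 4/5 on P

P1 indiff ⇒ q·1+(1-q)·4 = q·2+(1-q)·0 ⇒ q(-1) = (1-q)(-4) ⇒ q = 4/5
P2 indiff ⇒ p·3+(1-p)·7 = p·5+(1-p)·6 ⇒ p(-2) = (1-p)(-1) ⇒ p = 1/3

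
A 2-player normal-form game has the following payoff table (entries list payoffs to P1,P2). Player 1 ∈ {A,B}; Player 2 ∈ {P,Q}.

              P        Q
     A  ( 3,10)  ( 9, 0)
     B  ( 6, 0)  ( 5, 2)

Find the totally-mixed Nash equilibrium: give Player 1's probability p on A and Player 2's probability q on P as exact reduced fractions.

P1 indiff ⇒ q·3+(1-q)·9 = q·6+(1-q)·5 ⇒ q(-3) = (1-q)(-4) ⇒ q = 4/7
P2 indiff ⇒ p·10+(1-p)·0 = p·0+(1-p)·2 ⇒ p(10) = (1-p)(2) ⇒ p = 1/6

p=1/6, q=4/7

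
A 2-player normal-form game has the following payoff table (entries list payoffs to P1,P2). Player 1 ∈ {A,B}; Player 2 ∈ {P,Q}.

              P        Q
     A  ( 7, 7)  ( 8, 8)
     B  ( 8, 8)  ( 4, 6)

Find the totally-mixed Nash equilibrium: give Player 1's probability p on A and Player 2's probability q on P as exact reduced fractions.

P1 indiff ⇒ q·7+(1-q)·8 = q·8+(1-q)·4 ⇒ q(-1) = (1-q)(-4) ⇒ q = 4/5
P2 indiff ⇒ p·7+(1-p)·8 = p·8+(1-p)·6 ⇒ p(-1) = (1-p)(-2) ⇒ p = 2/3

(p,q) = (2/3, 4/5)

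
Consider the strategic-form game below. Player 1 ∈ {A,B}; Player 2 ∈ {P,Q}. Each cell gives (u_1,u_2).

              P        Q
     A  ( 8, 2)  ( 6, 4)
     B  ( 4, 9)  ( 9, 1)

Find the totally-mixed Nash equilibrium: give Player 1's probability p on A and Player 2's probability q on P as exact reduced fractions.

P1 mixes 4/5 on A; P2 mixes 3/7 on P

P1 indiff ⇒ q·8+(1-q)·6 = q·4+(1-q)·9 ⇒ q(4) = (1-q)(3) ⇒ q = 3/7
P2 indiff ⇒ p·2+(1-p)·9 = p·4+(1-p)·1 ⇒ p(-2) = (1-p)(-8) ⇒ p = 4/5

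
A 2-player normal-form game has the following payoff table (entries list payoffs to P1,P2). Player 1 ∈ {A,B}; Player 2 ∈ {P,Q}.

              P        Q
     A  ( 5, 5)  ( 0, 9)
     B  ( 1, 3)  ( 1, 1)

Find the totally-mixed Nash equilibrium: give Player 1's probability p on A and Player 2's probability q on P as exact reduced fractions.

P1 mixes 1/3 on A; P2 mixes 1/5 on P

P1 indiff ⇒ q·5+(1-q)·0 = q·1+(1-q)·1 ⇒ q(4) = (1-q)(1) ⇒ q = 1/5
P2 indiff ⇒ p·5+(1-p)·3 = p·9+(1-p)·1 ⇒ p(-4) = (1-p)(-2) ⇒ p = 1/3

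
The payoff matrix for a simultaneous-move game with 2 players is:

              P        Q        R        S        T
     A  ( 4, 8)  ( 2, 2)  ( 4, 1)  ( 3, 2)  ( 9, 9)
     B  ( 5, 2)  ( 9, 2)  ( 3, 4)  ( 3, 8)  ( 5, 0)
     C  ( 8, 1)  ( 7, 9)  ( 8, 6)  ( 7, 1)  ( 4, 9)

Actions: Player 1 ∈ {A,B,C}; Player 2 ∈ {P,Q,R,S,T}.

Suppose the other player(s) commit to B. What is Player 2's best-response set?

P2 best: {S}

u_2(P vs B) = 2
u_2(Q vs B) = 2
u_2(R vs B) = 4
u_2(S vs B) = 8
u_2(T vs B) = 0
max payoff 8 at {S}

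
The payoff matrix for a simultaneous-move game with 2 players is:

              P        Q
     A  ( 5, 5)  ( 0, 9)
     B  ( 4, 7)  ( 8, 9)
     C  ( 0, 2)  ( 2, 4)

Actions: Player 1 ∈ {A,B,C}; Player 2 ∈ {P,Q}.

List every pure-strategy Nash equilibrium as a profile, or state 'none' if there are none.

Nash profiles: (B,Q)

(A,P): not NE [P2→Q gives 9>5]
(A,Q): not NE [P1→B gives 8>0]
(B,P): not NE [P1→A gives 5>4; P2→Q gives 9>7]
(B,Q): NE
(C,P): not NE [P1→A gives 5>0; P2→Q gives 4>2]
(C,Q): not NE [P1→B gives 8>2]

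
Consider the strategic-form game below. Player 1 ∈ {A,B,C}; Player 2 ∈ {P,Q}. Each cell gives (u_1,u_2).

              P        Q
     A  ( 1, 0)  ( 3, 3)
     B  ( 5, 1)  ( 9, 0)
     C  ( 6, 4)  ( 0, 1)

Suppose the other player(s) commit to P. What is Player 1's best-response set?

BR_1 = {C}

u_1(A vs P) = 1
u_1(B vs P) = 5
u_1(C vs P) = 6
max payoff 6 at {C}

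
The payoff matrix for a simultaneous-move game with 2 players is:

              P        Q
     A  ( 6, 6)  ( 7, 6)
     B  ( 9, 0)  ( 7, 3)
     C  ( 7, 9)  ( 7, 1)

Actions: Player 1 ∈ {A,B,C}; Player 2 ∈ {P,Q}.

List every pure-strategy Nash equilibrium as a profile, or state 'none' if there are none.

(A,P): not NE [P1→B gives 9>6]
(A,Q): NE
(B,P): not NE [P2→Q gives 3>0]
(B,Q): NE
(C,P): not NE [P1→B gives 9>7]
(C,Q): not NE [P2→P gives 9>1]

NE set: (A,Q), (B,Q)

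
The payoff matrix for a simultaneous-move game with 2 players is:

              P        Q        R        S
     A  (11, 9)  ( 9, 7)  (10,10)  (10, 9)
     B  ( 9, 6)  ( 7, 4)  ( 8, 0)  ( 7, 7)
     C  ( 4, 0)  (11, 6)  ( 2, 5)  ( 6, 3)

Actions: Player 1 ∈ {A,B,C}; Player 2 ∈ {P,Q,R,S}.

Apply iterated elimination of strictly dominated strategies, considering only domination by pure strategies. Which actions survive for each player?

Survivors P1:{A,C} P2:{Q,R}

P1 drop B (A beats it: P:11>9 Q:9>7 R:10>8 S:10>7)
P2 drop P (R beats it: A:10>9 C:5>0)
P2 drop S (R beats it: A:10>9 C:5>3)
P1→{A,C} P2→{Q,R}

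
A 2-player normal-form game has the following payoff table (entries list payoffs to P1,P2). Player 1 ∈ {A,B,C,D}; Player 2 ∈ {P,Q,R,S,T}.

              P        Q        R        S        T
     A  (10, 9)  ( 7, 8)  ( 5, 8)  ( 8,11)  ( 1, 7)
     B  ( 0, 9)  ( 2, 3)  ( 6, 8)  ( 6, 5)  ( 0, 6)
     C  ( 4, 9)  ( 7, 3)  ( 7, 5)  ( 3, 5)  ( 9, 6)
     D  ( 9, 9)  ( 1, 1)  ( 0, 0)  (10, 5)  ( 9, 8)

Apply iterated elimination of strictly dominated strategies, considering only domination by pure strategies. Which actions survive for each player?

Survivors P1:{A,D} P2:{P,S}

P2 drop Q (P beats it: A:9>8 B:9>3 C:9>3 D:9>1)
P2 drop R (P beats it: A:9>8 B:9>8 C:9>5 D:9>0)
P1 drop B (A beats it: P:10>0 S:8>6 T:1>0)
P2 drop T (P beats it: A:9>7 C:9>6 D:9>8)
P1 drop C (A beats it: P:10>4 S:8>3)
P1→{A,D} P2→{P,S}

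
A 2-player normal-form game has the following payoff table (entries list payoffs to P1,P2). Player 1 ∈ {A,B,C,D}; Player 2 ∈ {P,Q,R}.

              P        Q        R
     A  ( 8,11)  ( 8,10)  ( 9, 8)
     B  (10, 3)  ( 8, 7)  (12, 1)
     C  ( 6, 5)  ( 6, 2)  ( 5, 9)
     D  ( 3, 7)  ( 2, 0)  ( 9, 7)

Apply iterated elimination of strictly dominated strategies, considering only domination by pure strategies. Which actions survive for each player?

Survivors P1:{A,B} P2:{P,Q}

P1 drop C (A beats it: P:8>6 Q:8>6 R:9>5)
P1 drop D (B beats it: P:10>3 Q:8>2 R:12>9)
P2 drop R (P beats it: A:11>8 B:3>1)
P1→{A,B} P2→{P,Q}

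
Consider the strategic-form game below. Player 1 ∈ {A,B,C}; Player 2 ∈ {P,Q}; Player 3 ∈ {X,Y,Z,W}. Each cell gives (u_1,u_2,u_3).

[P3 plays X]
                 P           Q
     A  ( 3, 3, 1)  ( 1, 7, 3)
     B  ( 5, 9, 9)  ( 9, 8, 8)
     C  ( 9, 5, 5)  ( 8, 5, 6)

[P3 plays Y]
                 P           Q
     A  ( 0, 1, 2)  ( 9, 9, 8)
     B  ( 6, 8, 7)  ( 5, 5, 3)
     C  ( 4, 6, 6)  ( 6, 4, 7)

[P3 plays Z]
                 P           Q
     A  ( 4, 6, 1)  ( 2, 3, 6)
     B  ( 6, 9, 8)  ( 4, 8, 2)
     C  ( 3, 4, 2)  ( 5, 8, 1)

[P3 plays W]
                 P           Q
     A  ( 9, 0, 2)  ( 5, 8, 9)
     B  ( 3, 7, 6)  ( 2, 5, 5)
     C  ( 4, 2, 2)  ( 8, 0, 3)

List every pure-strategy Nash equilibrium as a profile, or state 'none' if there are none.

(A,P,X): not NE [P1→C gives 9>3; P2→Q gives 7>3; P3→W gives 2>1]
(A,P,Y): not NE [P1→B gives 6>0; P2→Q gives 9>1]
(A,P,Z): not NE [P1→B gives 6>4; P3→W gives 2>1]
(A,P,W): not NE [P2→Q gives 8>0]
(A,Q,X): not NE [P1→B gives 9>1; P3→W gives 9>3]
(A,Q,Y): not NE [P3→W gives 9>8]
(A,Q,Z): not NE [P1→C gives 5>2; P2→P gives 6>3; P3→W gives 9>6]
(A,Q,W): not NE [P1→C gives 8>5]
(B,P,X): not NE [P1→C gives 9>5]
(B,P,Y): not NE [P3→X gives 9>7]
(B,P,Z): not NE [P3→X gives 9>8]
(B,P,W): not NE [P1→A gives 9>3; P3→X gives 9>6]
(B,Q,X): not NE [P2→P gives 9>8]
(B,Q,Y): not NE [P1→A gives 9>5; P2→P gives 8>5; P3→X gives 8>3]
(B,Q,Z): not NE [P1→C gives 5>4; P2→P gives 9>8; P3→X gives 8>2]
(B,Q,W): not NE [P1→C gives 8>2; P2→P gives 7>5; P3→X gives 8>5]
(C,P,X): not NE [P3→Y gives 6>5]
(C,P,Y): not NE [P1→B gives 6>4]
(C,P,Z): not NE [P1→B gives 6>3; P2→Q gives 8>4; P3→Y gives 6>2]
(C,P,W): not NE [P1→A gives 9>4; P3→Y gives 6>2]
(C,Q,X): not NE [P1→B gives 9>8; P3→Y gives 7>6]
(C,Q,Y): not NE [P1→A gives 9>6; P2→P gives 6>4]
(C,Q,Z): not NE [P3→Y gives 7>1]
(C,Q,W): not NE [P2→P gives 2>0; P3→Y gives 7>3]

PSNE: ∅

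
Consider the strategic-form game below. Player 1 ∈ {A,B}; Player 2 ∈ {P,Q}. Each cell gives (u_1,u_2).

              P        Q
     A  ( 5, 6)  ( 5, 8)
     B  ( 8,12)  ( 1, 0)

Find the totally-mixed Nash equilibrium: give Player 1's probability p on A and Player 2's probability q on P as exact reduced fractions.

P1 indiff ⇒ q·5+(1-q)·5 = q·8+(1-q)·1 ⇒ q(-3) = (1-q)(-4) ⇒ q = 4/7
P2 indiff ⇒ p·6+(1-p)·12 = p·8+(1-p)·0 ⇒ p(-2) = (1-p)(-12) ⇒ p = 6/7

P1 mixes 6/7 on A; P2 mixes 4/7 on P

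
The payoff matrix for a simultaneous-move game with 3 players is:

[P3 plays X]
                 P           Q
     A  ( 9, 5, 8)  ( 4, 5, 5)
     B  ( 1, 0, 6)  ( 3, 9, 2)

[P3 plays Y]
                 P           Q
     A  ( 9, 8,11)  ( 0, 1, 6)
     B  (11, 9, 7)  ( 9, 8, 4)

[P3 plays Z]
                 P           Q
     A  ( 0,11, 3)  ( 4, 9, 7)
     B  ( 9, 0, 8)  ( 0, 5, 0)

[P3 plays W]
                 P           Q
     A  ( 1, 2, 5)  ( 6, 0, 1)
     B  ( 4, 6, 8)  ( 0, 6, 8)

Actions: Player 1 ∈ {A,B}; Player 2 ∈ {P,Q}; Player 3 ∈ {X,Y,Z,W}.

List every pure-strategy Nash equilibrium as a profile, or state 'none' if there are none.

PSNE = {(B,P,W)}

(A,P,X): not NE [P3→Y gives 11>8]
(A,P,Y): not NE [P1→B gives 11>9]
(A,P,Z): not NE [P1→B gives 9>0; P3→Y gives 11>3]
(A,P,W): not NE [P1→B gives 4>1; P3→Y gives 11>5]
(A,Q,X): not NE [P3→Z gives 7>5]
(A,Q,Y): not NE [P1→B gives 9>0; P2→P gives 8>1; P3→Z gives 7>6]
(A,Q,Z): not NE [P2→P gives 11>9]
(A,Q,W): not NE [P2→P gives 2>0; P3→Z gives 7>1]
(B,P,X): not NE [P1→A gives 9>1; P2→Q gives 9>0; P3→W gives 8>6]
(B,P,Y): not NE [P3→W gives 8>7]
(B,P,Z): not NE [P2→Q gives 5>0]
(B,P,W): NE
(B,Q,X): not NE [P1→A gives 4>3; P3→W gives 8>2]
(B,Q,Y): not NE [P2→P gives 9>8; P3→W gives 8>4]
(B,Q,Z): not NE [P1→A gives 4>0; P3→W gives 8>0]
(B,Q,W): not NE [P1→A gives 6>0]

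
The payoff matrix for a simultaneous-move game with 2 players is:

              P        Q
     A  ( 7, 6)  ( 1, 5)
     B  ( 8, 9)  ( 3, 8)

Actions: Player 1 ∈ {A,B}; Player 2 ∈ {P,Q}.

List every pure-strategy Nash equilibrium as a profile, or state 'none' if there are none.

NE set: (B,P)

(A,P): not NE [P1→B gives 8>7]
(A,Q): not NE [P1→B gives 3>1; P2→P gives 6>5]
(B,P): NE
(B,Q): not NE [P2→P gives 9>8]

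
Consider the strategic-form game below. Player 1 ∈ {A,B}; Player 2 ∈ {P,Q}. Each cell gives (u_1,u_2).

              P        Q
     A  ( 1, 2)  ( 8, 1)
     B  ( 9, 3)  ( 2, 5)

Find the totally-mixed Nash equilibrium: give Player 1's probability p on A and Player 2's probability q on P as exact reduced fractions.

P1 indiff ⇒ q·1+(1-q)·8 = q·9+(1-q)·2 ⇒ q(-8) = (1-q)(-6) ⇒ q = 3/7
P2 indiff ⇒ p·2+(1-p)·3 = p·1+(1-p)·5 ⇒ p(1) = (1-p)(2) ⇒ p = 2/3

(p,q) = (2/3, 3/7)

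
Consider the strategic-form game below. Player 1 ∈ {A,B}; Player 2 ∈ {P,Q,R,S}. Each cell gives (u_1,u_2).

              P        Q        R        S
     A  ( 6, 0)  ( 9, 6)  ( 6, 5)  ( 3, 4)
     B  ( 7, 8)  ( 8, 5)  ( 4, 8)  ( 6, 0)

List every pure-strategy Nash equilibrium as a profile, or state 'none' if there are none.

(A,P): not NE [P1→B gives 7>6; P2→Q gives 6>0]
(A,Q): NE
(A,R): not NE [P2→Q gives 6>5]
(A,S): not NE [P1→B gives 6>3; P2→Q gives 6>4]
(B,P): NE
(B,Q): not NE [P1→A gives 9>8; P2→R gives 8>5]
(B,R): not NE [P1→A gives 6>4]
(B,S): not NE [P2→R gives 8>0]

PSNE = {(A,Q), (B,P)}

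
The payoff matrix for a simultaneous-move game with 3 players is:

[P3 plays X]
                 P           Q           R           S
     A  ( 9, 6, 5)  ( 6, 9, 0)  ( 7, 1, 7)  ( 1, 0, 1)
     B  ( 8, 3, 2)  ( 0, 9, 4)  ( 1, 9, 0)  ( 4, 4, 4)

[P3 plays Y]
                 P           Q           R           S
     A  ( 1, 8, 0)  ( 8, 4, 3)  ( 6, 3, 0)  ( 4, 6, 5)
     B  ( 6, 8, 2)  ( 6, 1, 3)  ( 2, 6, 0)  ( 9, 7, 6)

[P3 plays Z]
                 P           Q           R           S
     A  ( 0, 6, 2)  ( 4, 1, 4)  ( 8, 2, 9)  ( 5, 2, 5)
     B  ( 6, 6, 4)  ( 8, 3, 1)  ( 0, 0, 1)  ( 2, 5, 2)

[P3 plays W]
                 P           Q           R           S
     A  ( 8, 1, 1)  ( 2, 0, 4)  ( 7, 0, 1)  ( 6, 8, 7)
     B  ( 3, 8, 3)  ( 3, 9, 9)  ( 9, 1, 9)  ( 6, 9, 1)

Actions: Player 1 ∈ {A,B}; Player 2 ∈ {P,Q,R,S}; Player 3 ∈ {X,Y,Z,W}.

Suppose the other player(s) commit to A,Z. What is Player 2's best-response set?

BR_2 = {P}

u_2(P vs A,Z) = 6
u_2(Q vs A,Z) = 1
u_2(R vs A,Z) = 2
u_2(S vs A,Z) = 2
max payoff 6 at {P}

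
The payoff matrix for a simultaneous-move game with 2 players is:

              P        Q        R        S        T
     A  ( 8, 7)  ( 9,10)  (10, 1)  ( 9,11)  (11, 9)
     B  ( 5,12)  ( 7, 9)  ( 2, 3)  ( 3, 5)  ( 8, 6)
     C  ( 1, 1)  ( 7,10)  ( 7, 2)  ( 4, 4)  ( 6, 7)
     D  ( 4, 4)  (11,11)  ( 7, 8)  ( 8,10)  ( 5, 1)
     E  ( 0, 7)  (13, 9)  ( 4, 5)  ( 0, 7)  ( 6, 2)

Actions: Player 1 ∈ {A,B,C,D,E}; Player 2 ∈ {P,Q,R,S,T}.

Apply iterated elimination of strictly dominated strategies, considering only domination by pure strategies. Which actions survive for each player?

Survivors P1:{A,D,E} P2:{Q,S}

P1 drop B (A beats it: P:8>5 Q:9>7 R:10>2 S:9>3 T:11>8)
P1 drop C (A beats it: P:8>1 Q:9>7 R:10>7 S:9>4 T:11>6)
P2 drop P (Q beats it: A:10>7 D:11>4 E:9>7)
P2 drop R (Q beats it: A:10>1 D:11>8 E:9>5)
P2 drop T (Q beats it: A:10>9 D:11>1 E:9>2)
P1→{A,D,E} P2→{Q,S}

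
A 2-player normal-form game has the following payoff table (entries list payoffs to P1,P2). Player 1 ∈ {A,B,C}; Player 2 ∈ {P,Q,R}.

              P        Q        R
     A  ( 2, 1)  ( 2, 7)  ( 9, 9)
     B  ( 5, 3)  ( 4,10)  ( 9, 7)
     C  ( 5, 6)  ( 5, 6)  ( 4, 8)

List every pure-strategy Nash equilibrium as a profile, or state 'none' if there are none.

Nash profiles: (A,R)

(A,P): not NE [P1→C gives 5>2; P2→R gives 9>1]
(A,Q): not NE [P1→C gives 5>2; P2→R gives 9>7]
(A,R): NE
(B,P): not NE [P2→Q gives 10>3]
(B,Q): not NE [P1→C gives 5>4]
(B,R): not NE [P2→Q gives 10>7]
(C,P): not NE [P2→R gives 8>6]
(C,Q): not NE [P2→R gives 8>6]
(C,R): not NE [P1→B gives 9>4]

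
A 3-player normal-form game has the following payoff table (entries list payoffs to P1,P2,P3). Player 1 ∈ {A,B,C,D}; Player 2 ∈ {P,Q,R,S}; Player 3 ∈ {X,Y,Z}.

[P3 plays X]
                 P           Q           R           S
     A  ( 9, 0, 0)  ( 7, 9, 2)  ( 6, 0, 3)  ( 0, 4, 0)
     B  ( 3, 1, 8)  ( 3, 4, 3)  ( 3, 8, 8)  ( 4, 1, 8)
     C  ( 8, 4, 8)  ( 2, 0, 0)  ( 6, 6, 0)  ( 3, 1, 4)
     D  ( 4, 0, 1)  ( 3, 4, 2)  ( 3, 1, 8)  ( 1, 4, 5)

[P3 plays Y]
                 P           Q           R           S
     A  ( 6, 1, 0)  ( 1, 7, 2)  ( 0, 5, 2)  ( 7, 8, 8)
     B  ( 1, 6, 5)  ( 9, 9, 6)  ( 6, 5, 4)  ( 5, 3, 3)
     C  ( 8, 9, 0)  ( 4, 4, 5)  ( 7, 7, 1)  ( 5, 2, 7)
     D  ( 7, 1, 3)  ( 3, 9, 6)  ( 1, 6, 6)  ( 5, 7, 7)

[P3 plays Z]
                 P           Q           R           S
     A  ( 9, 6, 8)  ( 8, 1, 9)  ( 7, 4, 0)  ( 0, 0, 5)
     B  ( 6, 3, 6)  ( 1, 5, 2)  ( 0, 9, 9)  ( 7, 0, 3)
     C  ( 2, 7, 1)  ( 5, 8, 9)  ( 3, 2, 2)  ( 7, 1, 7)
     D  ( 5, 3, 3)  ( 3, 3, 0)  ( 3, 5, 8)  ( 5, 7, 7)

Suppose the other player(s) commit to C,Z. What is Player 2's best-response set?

u_2(P vs C,Z) = 7
u_2(Q vs C,Z) = 8
u_2(R vs C,Z) = 2
u_2(S vs C,Z) = 1
max payoff 8 at {Q}

P2 best: {Q}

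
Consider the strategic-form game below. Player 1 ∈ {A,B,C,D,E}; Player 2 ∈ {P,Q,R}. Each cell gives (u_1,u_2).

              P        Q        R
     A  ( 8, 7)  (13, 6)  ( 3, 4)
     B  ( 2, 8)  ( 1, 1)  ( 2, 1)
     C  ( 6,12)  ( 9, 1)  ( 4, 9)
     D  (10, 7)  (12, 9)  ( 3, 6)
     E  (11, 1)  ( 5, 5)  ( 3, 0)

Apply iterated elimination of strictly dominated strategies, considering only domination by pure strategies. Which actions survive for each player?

P1 drop B (A beats it: P:8>2 Q:13>1 R:3>2)
P2 drop R (P beats it: A:7>4 C:12>9 D:7>6 E:1>0)
P1 drop C (A beats it: P:8>6 Q:13>9)
P1→{A,D,E} P2→{P,Q}

Survivors P1:{A,D,E} P2:{P,Q}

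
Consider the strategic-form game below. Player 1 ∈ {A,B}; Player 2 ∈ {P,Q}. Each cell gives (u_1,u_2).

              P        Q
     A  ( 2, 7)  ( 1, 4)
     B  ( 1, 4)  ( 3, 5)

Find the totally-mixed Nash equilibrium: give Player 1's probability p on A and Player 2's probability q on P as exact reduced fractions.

P1 indiff ⇒ q·2+(1-q)·1 = q·1+(1-q)·3 ⇒ q(1) = (1-q)(2) ⇒ q = 2/3
P2 indiff ⇒ p·7+(1-p)·4 = p·4+(1-p)·5 ⇒ p(3) = (1-p)(1) ⇒ p = 1/4

p=1/4, q=2/3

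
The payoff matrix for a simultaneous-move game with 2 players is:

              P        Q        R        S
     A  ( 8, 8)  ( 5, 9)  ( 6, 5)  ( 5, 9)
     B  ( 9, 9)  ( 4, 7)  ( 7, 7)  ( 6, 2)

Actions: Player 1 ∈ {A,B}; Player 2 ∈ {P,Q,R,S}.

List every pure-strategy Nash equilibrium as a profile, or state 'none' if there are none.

PSNE = {(A,Q), (B,P)}

(A,P): not NE [P1→B gives 9>8; P2→S gives 9>8]
(A,Q): NE
(A,R): not NE [P1→B gives 7>6; P2→S gives 9>5]
(A,S): not NE [P1→B gives 6>5]
(B,P): NE
(B,Q): not NE [P1→A gives 5>4; P2→P gives 9>7]
(B,R): not NE [P2→P gives 9>7]
(B,S): not NE [P2→P gives 9>2]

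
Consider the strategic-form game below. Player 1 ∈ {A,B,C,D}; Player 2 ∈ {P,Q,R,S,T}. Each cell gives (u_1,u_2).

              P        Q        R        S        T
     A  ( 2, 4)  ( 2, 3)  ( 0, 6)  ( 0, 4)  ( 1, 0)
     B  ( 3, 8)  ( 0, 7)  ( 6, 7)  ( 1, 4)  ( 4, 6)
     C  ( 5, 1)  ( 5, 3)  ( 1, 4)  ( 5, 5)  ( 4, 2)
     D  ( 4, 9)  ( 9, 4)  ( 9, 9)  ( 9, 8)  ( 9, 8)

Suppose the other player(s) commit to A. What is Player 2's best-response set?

u_2(P vs A) = 4
u_2(Q vs A) = 3
u_2(R vs A) = 6
u_2(S vs A) = 4
u_2(T vs A) = 0
max payoff 6 at {R}

P2 best: {R}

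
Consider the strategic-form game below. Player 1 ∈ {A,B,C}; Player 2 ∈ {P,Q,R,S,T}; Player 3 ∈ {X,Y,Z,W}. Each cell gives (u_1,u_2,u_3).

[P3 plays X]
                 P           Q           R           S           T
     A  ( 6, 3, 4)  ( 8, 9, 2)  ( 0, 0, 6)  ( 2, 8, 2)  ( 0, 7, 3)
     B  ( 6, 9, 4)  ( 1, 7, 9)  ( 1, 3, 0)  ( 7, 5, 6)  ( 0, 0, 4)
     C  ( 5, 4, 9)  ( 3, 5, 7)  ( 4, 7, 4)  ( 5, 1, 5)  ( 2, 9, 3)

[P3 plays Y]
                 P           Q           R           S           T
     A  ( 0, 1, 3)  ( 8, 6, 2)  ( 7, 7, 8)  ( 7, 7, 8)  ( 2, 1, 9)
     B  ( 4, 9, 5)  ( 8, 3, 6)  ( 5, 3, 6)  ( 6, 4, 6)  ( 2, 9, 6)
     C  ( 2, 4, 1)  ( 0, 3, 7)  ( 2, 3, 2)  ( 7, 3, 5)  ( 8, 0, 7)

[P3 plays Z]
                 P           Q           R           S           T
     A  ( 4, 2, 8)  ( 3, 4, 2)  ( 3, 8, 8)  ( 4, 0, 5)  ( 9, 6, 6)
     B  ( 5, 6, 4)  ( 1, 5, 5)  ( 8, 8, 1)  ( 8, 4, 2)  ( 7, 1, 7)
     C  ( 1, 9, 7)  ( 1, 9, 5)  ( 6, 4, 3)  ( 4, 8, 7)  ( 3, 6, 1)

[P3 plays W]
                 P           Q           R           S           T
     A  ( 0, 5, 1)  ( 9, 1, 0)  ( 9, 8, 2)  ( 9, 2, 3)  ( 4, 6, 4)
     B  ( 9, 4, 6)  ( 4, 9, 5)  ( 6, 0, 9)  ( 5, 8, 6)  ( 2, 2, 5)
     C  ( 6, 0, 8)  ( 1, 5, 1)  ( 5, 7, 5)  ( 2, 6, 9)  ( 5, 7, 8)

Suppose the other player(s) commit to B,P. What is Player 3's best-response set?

u_3(X vs B,P) = 4
u_3(Y vs B,P) = 5
u_3(Z vs B,P) = 4
u_3(W vs B,P) = 6
max payoff 6 at {W}

P3 best: {W}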